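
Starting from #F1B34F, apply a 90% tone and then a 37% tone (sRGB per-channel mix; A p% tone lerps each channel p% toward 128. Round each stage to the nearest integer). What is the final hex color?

#87837D

#F1B34F is rgb(241, 179, 79).
Lerp each channel 90% toward 128:
  R: 241 + 0.9×(128−241) = 241 − 101.7 = 139.3 → 139
  G: 179 + 0.9×(128−179) = 179 − 45.9 = 133.1 → 133
  B: 79 + 44.1 = 123.1 → 123
After the tone: rgb(139, 133, 123) = #8B857B.
A 37% tone moves each channel 37% toward 128:
  R: 139 + 0.37×(128−139) = 139 − 4.07 = 134.93 → 135
  G: 133 − 1.85 = 131.15 → 131
  B: 123 + 1.85 = 124.85 → 125
rgb(135, 131, 125) = #87837D.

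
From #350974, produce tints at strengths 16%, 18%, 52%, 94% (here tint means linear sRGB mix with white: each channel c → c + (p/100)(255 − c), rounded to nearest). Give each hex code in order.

#55308a, #59358d, #9e89bc, #f3f0f7

#350974 is rgb(53, 9, 116).
16%: (53 + 32.32 = 85.32→85, 9 + 39.36 = 48.36→48, 116 + 22.24 = 138.24→138) → #55308a
18%: (53 + 36.36 = 89.36→89, 9 + 44.28 = 53.28→53, 116 + 25.02 = 141.02→141) → #59358d
52%: (53 + 105.04 = 158.04→158, 9 + 127.92 = 136.92→137, 116 + 72.28 = 188.28→188) → #9e89bc
94%: (53 + 189.88 = 242.88→243, 9 + 231.24 = 240.24→240, 116 + 130.66 = 246.66→247) → #f3f0f7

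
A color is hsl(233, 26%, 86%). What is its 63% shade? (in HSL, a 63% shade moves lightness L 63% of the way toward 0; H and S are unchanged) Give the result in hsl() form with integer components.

L moves 63% from 86 toward 0: 86 − 54.18 = 31.82 → 32.
H and S are unchanged.

hsl(233, 26%, 32%)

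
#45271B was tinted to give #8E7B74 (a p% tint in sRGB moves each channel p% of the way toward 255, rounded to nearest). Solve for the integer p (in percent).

#45271B is rgb(69, 39, 27); #8E7B74 is rgb(142, 123, 116).
On the B channel (widest range): 116 ≈ 27 + (p/100)(255 − 27), so p ≈ 100×(116 − 27)/(255 − 27) = 8900/228 = 39.04.
p = 39 reproduces all three channels after rounding.

39%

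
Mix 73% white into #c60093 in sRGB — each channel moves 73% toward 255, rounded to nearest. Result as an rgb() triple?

#c60093 is rgb(198, 0, 147).
Per channel, c → c + 0.73(255 − c):
  R: 198 + 41.61 = 239.61 → 240
  G: 0 + 0.73×(255−0) = 0 + 186.15 = 186.15 → 186
  B: 147 + 0.73×(255−147) = 147 + 78.84 = 225.84 → 226

rgb(240, 186, 226)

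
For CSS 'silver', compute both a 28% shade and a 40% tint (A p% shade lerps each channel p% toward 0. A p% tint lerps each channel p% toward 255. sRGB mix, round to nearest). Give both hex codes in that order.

#8A8A8A, #D9D9D9

CSS silver is rgb(192, 192, 192).
28% shade:
  R: 192 + 0.28×(0−192) = 192 − 53.76 = 138.24 → 138
  G: 192 − 53.76 = 138.24 → 138
  B: 192 + 0.28×(0−192) = 192 − 53.76 = 138.24 → 138
  → #8A8A8A
40% tint:
  R: 192 + 0.4×(255−192) = 192 + 25.2 = 217.2 → 217
  G: 192 + 25.2 = 217.2 → 217
  B: 192 + 0.4×(255−192) = 192 + 25.2 = 217.2 → 217
  → #D9D9D9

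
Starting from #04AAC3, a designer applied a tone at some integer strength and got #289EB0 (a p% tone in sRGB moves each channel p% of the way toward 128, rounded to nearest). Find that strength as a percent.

29%

#04AAC3 is rgb(4, 170, 195); #289EB0 is rgb(40, 158, 176).
On the R channel (widest range): 40 ≈ 4 + (p/100)(128 − 4), so p ≈ 100×(40 − 4)/(128 − 4) = 3600/124 = 29.03.
p = 29 reproduces all three channels after rounding.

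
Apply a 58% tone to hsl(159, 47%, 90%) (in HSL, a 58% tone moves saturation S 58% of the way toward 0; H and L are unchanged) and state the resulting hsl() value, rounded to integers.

S moves 58% from 47 toward 0: 47 − 27.26 = 19.74 → 20.
H and L are unchanged.

hsl(159, 20%, 90%)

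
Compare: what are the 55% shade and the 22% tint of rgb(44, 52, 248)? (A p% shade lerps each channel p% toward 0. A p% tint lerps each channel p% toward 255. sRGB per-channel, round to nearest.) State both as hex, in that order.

55% shade:
  R: 44 − 24.2 = 19.8 → 20
  G: 52 + 0.55×(0−52) = 52 − 28.6 = 23.4 → 23
  B: 248 + 0.55×(0−248) = 248 − 136.4 = 111.6 → 112
  → #141770
22% tint:
  R: 44 + 46.42 = 90.42 → 90
  G: 52 + 0.22×(255−52) = 52 + 44.66 = 96.66 → 97
  B: 248 + 0.22×(255−248) = 248 + 1.54 = 249.54 → 250
  → #5A61FA

#141770, #5A61FA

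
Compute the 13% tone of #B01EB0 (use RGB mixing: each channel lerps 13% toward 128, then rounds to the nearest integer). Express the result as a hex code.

#B01EB0 is rgb(176, 30, 176).
A 13% tone moves each channel 13% toward 128:
  R: 176 + 0.13×(128−176) = 176 − 6.24 = 169.76 → 170
  G: 30 + 12.74 = 42.74 → 43
  B: 176 + 0.13×(128−176) = 176 − 6.24 = 169.76 → 170
rgb(170, 43, 170) = #AA2BAA.

#AA2BAA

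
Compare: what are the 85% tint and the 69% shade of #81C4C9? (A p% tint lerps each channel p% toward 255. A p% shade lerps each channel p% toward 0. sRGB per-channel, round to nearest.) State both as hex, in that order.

#81C4C9 is rgb(129, 196, 201).
85% tint:
  R: 129 + 0.85×(255−129) = 129 + 107.1 = 236.1 → 236
  G: 196 + 50.15 = 246.15 → 246
  B: 201 + 45.9 = 246.9 → 247
  → #ECF6F7
69% shade:
  R: 129 + 0.69×(0−129) = 129 − 89.01 = 39.99 → 40
  G: 196 − 135.24 = 60.76 → 61
  B: 201 − 138.69 = 62.31 → 62
  → #283D3E

#ECF6F7, #283D3E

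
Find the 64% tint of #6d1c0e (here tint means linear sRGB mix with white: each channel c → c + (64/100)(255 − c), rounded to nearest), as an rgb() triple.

rgb(202, 173, 168)

#6d1c0e is rgb(109, 28, 14).
Per channel, c → c + 0.64(255 − c):
  R: 109 + 93.44 = 202.44 → 202
  G: 28 + 0.64×(255−28) = 28 + 145.28 = 173.28 → 173
  B: 14 + 0.64×(255−14) = 14 + 154.24 = 168.24 → 168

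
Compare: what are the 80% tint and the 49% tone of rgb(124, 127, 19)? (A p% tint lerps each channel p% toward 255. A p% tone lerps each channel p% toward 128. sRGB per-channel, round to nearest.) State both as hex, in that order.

80% tint:
  R: 124 + 0.8×(255−124) = 124 + 104.8 = 228.8 → 229
  G: 127 + 0.8×(255−127) = 127 + 102.4 = 229.4 → 229
  B: 19 + 0.8×(255−19) = 19 + 188.8 = 207.8 → 208
  → #E5E5D0
49% tone:
  R: 124 + 0.49×(128−124) = 124 + 1.96 = 125.96 → 126
  G: 127 + 0.49×(128−127) = 127 + 0.49 = 127.49 → 127
  B: 19 + 0.49×(128−19) = 19 + 53.41 = 72.41 → 72
  → #7E7F48

#E5E5D0, #7E7F48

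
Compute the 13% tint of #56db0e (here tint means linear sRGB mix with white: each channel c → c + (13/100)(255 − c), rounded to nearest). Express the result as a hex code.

#6ce02d

#56db0e is rgb(86, 219, 14).
Lerp each channel 13% toward 255:
  R: 86 + 0.13×(255−86) = 86 + 21.97 = 107.97 → 108
  G: 219 + 0.13×(255−219) = 219 + 4.68 = 223.68 → 224
  B: 14 + 0.13×(255−14) = 14 + 31.33 = 45.33 → 45
rgb(108, 224, 45) = #6ce02d.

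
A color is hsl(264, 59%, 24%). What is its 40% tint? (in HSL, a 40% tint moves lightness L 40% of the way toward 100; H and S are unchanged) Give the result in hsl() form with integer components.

hsl(264, 59%, 54%)

L moves 40% from 24 toward 100: 24 + 30.4 = 54.4 → 54.
H and S are unchanged.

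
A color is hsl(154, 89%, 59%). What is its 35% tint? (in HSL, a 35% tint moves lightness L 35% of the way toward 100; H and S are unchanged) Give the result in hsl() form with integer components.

hsl(154, 89%, 73%)

L moves 35% from 59 toward 100: 59 + 14.35 = 73.35 → 73.
H and S are unchanged.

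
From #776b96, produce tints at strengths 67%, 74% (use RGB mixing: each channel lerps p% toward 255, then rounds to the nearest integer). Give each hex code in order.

#d2cedc, #dcd9e4

#776b96 is rgb(119, 107, 150).
67%: (119 + 91.12 = 210.12→210, 107 + 99.16 = 206.16→206, 150 + 70.35 = 220.35→220) → #d2cedc
74%: (119 + 100.64 = 219.64→220, 107 + 109.52 = 216.52→217, 150 + 77.7 = 227.7→228) → #dcd9e4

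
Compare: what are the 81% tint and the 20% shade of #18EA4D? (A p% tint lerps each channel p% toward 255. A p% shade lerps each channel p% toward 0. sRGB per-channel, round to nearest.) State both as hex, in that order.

#D3FBDD, #13BB3E

#18EA4D is rgb(24, 234, 77).
81% tint:
  R: 24 + 0.81×(255−24) = 24 + 187.11 = 211.11 → 211
  G: 234 + 17.01 = 251.01 → 251
  B: 77 + 144.18 = 221.18 → 221
  → #D3FBDD
20% shade:
  R: 24 − 4.8 = 19.2 → 19
  G: 234 − 46.8 = 187.2 → 187
  B: 77 + 0.2×(0−77) = 77 − 15.4 = 61.6 → 62
  → #13BB3E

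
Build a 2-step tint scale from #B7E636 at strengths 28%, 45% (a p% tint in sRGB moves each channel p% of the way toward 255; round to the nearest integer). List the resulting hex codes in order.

#B7E636 is rgb(183, 230, 54).
28%: (183 + 20.16 = 203.16→203, 230 + 7 = 237→237, 54 + 56.28 = 110.28→110) → #CBED6E
45%: (183 + 32.4 = 215.4→215, 230 + 11.25 = 241.25→241, 54 + 90.45 = 144.45→144) → #D7F190

#CBED6E, #D7F190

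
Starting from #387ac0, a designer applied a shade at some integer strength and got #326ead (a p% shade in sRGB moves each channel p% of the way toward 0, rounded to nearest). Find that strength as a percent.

#387ac0 is rgb(56, 122, 192); #326ead is rgb(50, 110, 173).
On the B channel (widest range): 173 ≈ 192 + (p/100)(0 − 192), so p ≈ 100×(173 − 192)/(0 − 192) = -1900/-192 = 9.90.
p = 10 reproduces all three channels after rounding.

10%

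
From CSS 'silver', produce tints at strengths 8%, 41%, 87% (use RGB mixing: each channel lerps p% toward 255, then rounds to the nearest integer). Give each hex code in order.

CSS silver is rgb(192, 192, 192).
8%: (192 + 5.04 = 197.04→197, 192 + 5.04 = 197.04→197, 192 + 5.04 = 197.04→197) → #c5c5c5
41%: (192 + 25.83 = 217.83→218, 192 + 25.83 = 217.83→218, 192 + 25.83 = 217.83→218) → #dadada
87%: (192 + 54.81 = 246.81→247, 192 + 54.81 = 246.81→247, 192 + 54.81 = 246.81→247) → #f7f7f7

#c5c5c5, #dadada, #f7f7f7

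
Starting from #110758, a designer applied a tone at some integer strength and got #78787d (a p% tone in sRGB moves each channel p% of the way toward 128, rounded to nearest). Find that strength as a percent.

#110758 is rgb(17, 7, 88); #78787d is rgb(120, 120, 125).
On the G channel (widest range): 120 ≈ 7 + (p/100)(128 − 7), so p ≈ 100×(120 − 7)/(128 − 7) = 11300/121 = 93.39.
p = 93 reproduces all three channels after rounding.

93%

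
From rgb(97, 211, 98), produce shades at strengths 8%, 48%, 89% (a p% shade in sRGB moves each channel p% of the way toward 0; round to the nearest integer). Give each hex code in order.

8%: (97 − 7.76 = 89.24→89, 211 − 16.88 = 194.12→194, 98 − 7.84 = 90.16→90) → #59C25A
48%: (97 − 46.56 = 50.44→50, 211 − 101.28 = 109.72→110, 98 − 47.04 = 50.96→51) → #326E33
89%: (97 − 86.33 = 10.67→11, 211 − 187.79 = 23.21→23, 98 − 87.22 = 10.78→11) → #0B170B

#59C25A, #326E33, #0B170B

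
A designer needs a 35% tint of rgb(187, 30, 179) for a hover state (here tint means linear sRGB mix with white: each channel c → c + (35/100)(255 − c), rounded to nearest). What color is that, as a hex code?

A 35% tint moves each channel 35% toward 255:
  R: 187 + 0.35×(255−187) = 187 + 23.8 = 210.8 → 211
  G: 30 + 0.35×(255−30) = 30 + 78.75 = 108.75 → 109
  B: 179 + 26.6 = 205.6 → 206
rgb(211, 109, 206) = #D36DCE.

#D36DCE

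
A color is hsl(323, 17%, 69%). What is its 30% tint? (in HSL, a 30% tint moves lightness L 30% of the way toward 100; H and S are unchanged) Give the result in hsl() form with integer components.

L moves 30% from 69 toward 100: 69 + 9.3 = 78.3 → 78.
H and S are unchanged.

hsl(323, 17%, 78%)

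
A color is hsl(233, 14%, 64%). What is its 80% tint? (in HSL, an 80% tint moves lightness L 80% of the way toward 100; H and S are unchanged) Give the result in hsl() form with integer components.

L moves 80% from 64 toward 100: 64 + 28.8 = 92.8 → 93.
H and S are unchanged.

hsl(233, 14%, 93%)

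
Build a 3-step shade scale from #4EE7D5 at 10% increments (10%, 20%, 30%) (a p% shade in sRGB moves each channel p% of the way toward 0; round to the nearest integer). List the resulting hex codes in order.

#4EE7D5 is rgb(78, 231, 213).
10%: (78 − 7.8 = 70.2→70, 231 − 23.1 = 207.9→208, 213 − 21.3 = 191.7→192) → #46D0C0
20%: (78 − 15.6 = 62.4→62, 231 − 46.2 = 184.8→185, 213 − 42.6 = 170.4→170) → #3EB9AA
30%: (78 − 23.4 = 54.6→55, 231 − 69.3 = 161.7→162, 213 − 63.9 = 149.1→149) → #37A295

#46D0C0, #3EB9AA, #37A295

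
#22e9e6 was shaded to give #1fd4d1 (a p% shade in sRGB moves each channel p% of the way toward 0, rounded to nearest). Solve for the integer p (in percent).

#22e9e6 is rgb(34, 233, 230); #1fd4d1 is rgb(31, 212, 209).
On the G channel (widest range): 212 ≈ 233 + (p/100)(0 − 233), so p ≈ 100×(212 − 233)/(0 − 233) = -2100/-233 = 9.01.
p = 9 reproduces all three channels after rounding.

9%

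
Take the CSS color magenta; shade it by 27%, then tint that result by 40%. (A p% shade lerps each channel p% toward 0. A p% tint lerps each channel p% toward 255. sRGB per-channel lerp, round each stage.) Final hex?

#D666D6

CSS magenta is rgb(255, 0, 255).
A 27% shade moves each channel 27% toward 0:
  R: 255 + 0.27×(0−255) = 255 − 68.85 = 186.15 → 186
  G: 0 + 0 = 0 → 0
  B: 255 − 68.85 = 186.15 → 186
After the shade: rgb(186, 0, 186) = #BA00BA.
Lerp each channel 40% toward 255:
  R: 186 + 0.4×(255−186) = 186 + 27.6 = 213.6 → 214
  G: 0 + 0.4×(255−0) = 0 + 102 = 102 → 102
  B: 186 + 27.6 = 213.6 → 214
rgb(214, 102, 214) = #D666D6.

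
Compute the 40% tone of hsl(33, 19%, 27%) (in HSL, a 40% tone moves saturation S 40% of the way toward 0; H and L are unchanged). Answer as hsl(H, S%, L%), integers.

S moves 40% from 19 toward 0: 19 − 7.6 = 11.4 → 11.
H and L are unchanged.

hsl(33, 11%, 27%)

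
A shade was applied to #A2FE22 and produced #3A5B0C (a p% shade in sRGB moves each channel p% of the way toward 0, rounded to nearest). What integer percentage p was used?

64%

#A2FE22 is rgb(162, 254, 34); #3A5B0C is rgb(58, 91, 12).
On the G channel (widest range): 91 ≈ 254 + (p/100)(0 − 254), so p ≈ 100×(91 − 254)/(0 − 254) = -16300/-254 = 64.17.
p = 64 reproduces all three channels after rounding.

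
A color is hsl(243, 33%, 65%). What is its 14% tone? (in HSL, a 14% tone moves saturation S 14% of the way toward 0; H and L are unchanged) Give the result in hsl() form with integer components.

hsl(243, 28%, 65%)

S moves 14% from 33 toward 0: 33 − 4.62 = 28.38 → 28.
H and L are unchanged.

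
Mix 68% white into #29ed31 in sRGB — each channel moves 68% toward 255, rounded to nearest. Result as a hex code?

#bbf9bd

#29ed31 is rgb(41, 237, 49).
Lerp each channel 68% toward 255:
  R: 41 + 145.52 = 186.52 → 187
  G: 237 + 0.68×(255−237) = 237 + 12.24 = 249.24 → 249
  B: 49 + 0.68×(255−49) = 49 + 140.08 = 189.08 → 189
rgb(187, 249, 189) = #bbf9bd.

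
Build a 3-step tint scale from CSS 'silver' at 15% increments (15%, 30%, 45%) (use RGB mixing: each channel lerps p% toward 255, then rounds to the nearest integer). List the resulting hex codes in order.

#c9c9c9, #d3d3d3, #dcdcdc

CSS silver is rgb(192, 192, 192).
15%: (192 + 9.45 = 201.45→201, 192 + 9.45 = 201.45→201, 192 + 9.45 = 201.45→201) → #c9c9c9
30%: (192 + 18.9 = 210.9→211, 192 + 18.9 = 210.9→211, 192 + 18.9 = 210.9→211) → #d3d3d3
45%: (192 + 28.35 = 220.35→220, 192 + 28.35 = 220.35→220, 192 + 28.35 = 220.35→220) → #dcdcdc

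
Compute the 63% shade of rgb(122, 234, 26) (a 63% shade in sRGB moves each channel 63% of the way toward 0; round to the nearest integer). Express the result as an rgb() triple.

rgb(45, 87, 10)

Lerp each channel 63% toward 0:
  R: 122 + 0.63×(0−122) = 122 − 76.86 = 45.14 → 45
  G: 234 + 0.63×(0−234) = 234 − 147.42 = 86.58 → 87
  B: 26 + 0.63×(0−26) = 26 − 16.38 = 9.62 → 10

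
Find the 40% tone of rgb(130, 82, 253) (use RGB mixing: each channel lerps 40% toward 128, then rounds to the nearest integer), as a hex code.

#8164CB

Lerp each channel 40% toward 128:
  R: 130 − 0.8 = 129.2 → 129
  G: 82 + 18.4 = 100.4 → 100
  B: 253 + 0.4×(128−253) = 253 − 50 = 203 → 203
rgb(129, 100, 203) = #8164CB.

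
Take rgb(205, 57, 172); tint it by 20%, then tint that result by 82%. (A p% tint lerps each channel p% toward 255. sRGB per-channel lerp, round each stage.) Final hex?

Per channel, c → c + 0.2(255 − c):
  R: 205 + 10 = 215 → 215
  G: 57 + 39.6 = 96.6 → 97
  B: 172 + 0.2×(255−172) = 172 + 16.6 = 188.6 → 189
After the tint: rgb(215, 97, 189) = #D761BD.
An 82% tint moves each channel 82% toward 255:
  R: 215 + 0.82×(255−215) = 215 + 32.8 = 247.8 → 248
  G: 97 + 129.56 = 226.56 → 227
  B: 189 + 0.82×(255−189) = 189 + 54.12 = 243.12 → 243
rgb(248, 227, 243) = #F8E3F3.

#F8E3F3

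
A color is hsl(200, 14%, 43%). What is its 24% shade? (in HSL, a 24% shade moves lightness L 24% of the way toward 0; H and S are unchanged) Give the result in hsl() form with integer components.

hsl(200, 14%, 33%)

L moves 24% from 43 toward 0: 43 − 10.32 = 32.68 → 33.
H and S are unchanged.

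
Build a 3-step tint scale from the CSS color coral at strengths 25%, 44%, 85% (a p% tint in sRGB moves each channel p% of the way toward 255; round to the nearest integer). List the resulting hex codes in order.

#FF9F7C, #FFB79D, #FFECE5

CSS coral is rgb(255, 127, 80).
25%: (255→255, 127 + 32 = 159→159, 80 + 43.75 = 123.75→124) → #FF9F7C
44%: (255→255, 127 + 56.32 = 183.32→183, 80 + 77 = 157→157) → #FFB79D
85%: (255→255, 127 + 108.8 = 235.8→236, 80 + 148.75 = 228.75→229) → #FFECE5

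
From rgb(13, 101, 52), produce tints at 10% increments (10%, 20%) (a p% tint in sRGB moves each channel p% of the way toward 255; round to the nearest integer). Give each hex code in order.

#257448, #3D845D

10%: (13 + 24.2 = 37.2→37, 101 + 15.4 = 116.4→116, 52 + 20.3 = 72.3→72) → #257448
20%: (13 + 48.4 = 61.4→61, 101 + 30.8 = 131.8→132, 52 + 40.6 = 92.6→93) → #3D845D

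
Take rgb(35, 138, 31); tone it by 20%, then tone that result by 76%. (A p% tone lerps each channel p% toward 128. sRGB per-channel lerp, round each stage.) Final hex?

#6E826D

A 20% tone moves each channel 20% toward 128:
  R: 35 + 0.2×(128−35) = 35 + 18.6 = 53.6 → 54
  G: 138 + 0.2×(128−138) = 138 − 2 = 136 → 136
  B: 31 + 19.4 = 50.4 → 50
After the tone: rgb(54, 136, 50) = #368832.
Per channel, c → c + 0.76(128 − c):
  R: 54 + 0.76×(128−54) = 54 + 56.24 = 110.24 → 110
  G: 136 + 0.76×(128−136) = 136 − 6.08 = 129.92 → 130
  B: 50 + 59.28 = 109.28 → 109
rgb(110, 130, 109) = #6E826D.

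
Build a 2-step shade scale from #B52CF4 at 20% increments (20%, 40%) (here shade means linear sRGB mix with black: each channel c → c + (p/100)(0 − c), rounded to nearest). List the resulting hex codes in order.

#9123C3, #6D1A92

#B52CF4 is rgb(181, 44, 244).
20%: (181 − 36.2 = 144.8→145, 44 − 8.8 = 35.2→35, 244 − 48.8 = 195.2→195) → #9123C3
40%: (181 − 72.4 = 108.6→109, 44 − 17.6 = 26.4→26, 244 − 97.6 = 146.4→146) → #6D1A92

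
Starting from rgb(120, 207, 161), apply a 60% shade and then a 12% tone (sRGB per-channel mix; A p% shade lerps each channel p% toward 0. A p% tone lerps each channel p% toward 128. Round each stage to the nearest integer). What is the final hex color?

Per channel, c → c + 0.6(0 − c):
  R: 120 + 0.6×(0−120) = 120 − 72 = 48 → 48
  G: 207 + 0.6×(0−207) = 207 − 124.2 = 82.8 → 83
  B: 161 + 0.6×(0−161) = 161 − 96.6 = 64.4 → 64
After the shade: rgb(48, 83, 64) = #305340.
A 12% tone moves each channel 12% toward 128:
  R: 48 + 0.12×(128−48) = 48 + 9.6 = 57.6 → 58
  G: 83 + 5.4 = 88.4 → 88
  B: 64 + 7.68 = 71.68 → 72
rgb(58, 88, 72) = #3A5848.

#3A5848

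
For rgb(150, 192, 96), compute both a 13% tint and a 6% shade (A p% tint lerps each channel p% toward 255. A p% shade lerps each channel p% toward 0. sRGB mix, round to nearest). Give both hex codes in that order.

#a4c875, #8db45a

13% tint:
  R: 150 + 0.13×(255−150) = 150 + 13.65 = 163.65 → 164
  G: 192 + 0.13×(255−192) = 192 + 8.19 = 200.19 → 200
  B: 96 + 20.67 = 116.67 → 117
  → #a4c875
6% shade:
  R: 150 + 0.06×(0−150) = 150 − 9 = 141 → 141
  G: 192 − 11.52 = 180.48 → 180
  B: 96 + 0.06×(0−96) = 96 − 5.76 = 90.24 → 90
  → #8db45a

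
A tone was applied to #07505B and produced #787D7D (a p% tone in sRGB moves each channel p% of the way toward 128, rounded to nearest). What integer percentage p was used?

#07505B is rgb(7, 80, 91); #787D7D is rgb(120, 125, 125).
On the R channel (widest range): 120 ≈ 7 + (p/100)(128 − 7), so p ≈ 100×(120 − 7)/(128 − 7) = 11300/121 = 93.39.
p = 93 reproduces all three channels after rounding.

93%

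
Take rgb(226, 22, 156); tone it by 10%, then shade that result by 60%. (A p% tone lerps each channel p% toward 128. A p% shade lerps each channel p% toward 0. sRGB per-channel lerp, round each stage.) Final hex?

A 10% tone moves each channel 10% toward 128:
  R: 226 + 0.1×(128−226) = 226 − 9.8 = 216.2 → 216
  G: 22 + 0.1×(128−22) = 22 + 10.6 = 32.6 → 33
  B: 156 + 0.1×(128−156) = 156 − 2.8 = 153.2 → 153
After the tone: rgb(216, 33, 153) = #D82199.
A 60% shade moves each channel 60% toward 0:
  R: 216 + 0.6×(0−216) = 216 − 129.6 = 86.4 → 86
  G: 33 + 0.6×(0−33) = 33 − 19.8 = 13.2 → 13
  B: 153 + 0.6×(0−153) = 153 − 91.8 = 61.2 → 61
rgb(86, 13, 61) = #560D3D.

#560D3D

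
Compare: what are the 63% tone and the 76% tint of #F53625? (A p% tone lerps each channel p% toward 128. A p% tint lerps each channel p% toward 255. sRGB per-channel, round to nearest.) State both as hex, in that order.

#AB655E, #FDCFCB

#F53625 is rgb(245, 54, 37).
63% tone:
  R: 245 − 73.71 = 171.29 → 171
  G: 54 + 0.63×(128−54) = 54 + 46.62 = 100.62 → 101
  B: 37 + 0.63×(128−37) = 37 + 57.33 = 94.33 → 94
  → #AB655E
76% tint:
  R: 245 + 7.6 = 252.6 → 253
  G: 54 + 0.76×(255−54) = 54 + 152.76 = 206.76 → 207
  B: 37 + 0.76×(255−37) = 37 + 165.68 = 202.68 → 203
  → #FDCFCB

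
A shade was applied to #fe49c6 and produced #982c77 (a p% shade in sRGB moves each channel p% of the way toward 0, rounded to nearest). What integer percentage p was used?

40%

#fe49c6 is rgb(254, 73, 198); #982c77 is rgb(152, 44, 119).
On the R channel (widest range): 152 ≈ 254 + (p/100)(0 − 254), so p ≈ 100×(152 − 254)/(0 − 254) = -10200/-254 = 40.16.
p = 40 reproduces all three channels after rounding.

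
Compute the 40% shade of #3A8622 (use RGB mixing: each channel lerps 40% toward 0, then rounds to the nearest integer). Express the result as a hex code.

#3A8622 is rgb(58, 134, 34).
Per channel, c → c + 0.4(0 − c):
  R: 58 − 23.2 = 34.8 → 35
  G: 134 + 0.4×(0−134) = 134 − 53.6 = 80.4 → 80
  B: 34 + 0.4×(0−34) = 34 − 13.6 = 20.4 → 20
rgb(35, 80, 20) = #235014.

#235014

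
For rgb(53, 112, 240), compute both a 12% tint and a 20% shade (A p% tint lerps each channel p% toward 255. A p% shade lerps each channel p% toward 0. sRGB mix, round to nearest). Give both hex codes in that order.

#4d81f2, #2a5ac0

12% tint:
  R: 53 + 0.12×(255−53) = 53 + 24.24 = 77.24 → 77
  G: 112 + 0.12×(255−112) = 112 + 17.16 = 129.16 → 129
  B: 240 + 0.12×(255−240) = 240 + 1.8 = 241.8 → 242
  → #4d81f2
20% shade:
  R: 53 + 0.2×(0−53) = 53 − 10.6 = 42.4 → 42
  G: 112 − 22.4 = 89.6 → 90
  B: 240 − 48 = 192 → 192
  → #2a5ac0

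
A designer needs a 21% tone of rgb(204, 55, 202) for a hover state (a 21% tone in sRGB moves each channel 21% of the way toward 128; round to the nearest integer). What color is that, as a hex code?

A 21% tone moves each channel 21% toward 128:
  R: 204 + 0.21×(128−204) = 204 − 15.96 = 188.04 → 188
  G: 55 + 15.33 = 70.33 → 70
  B: 202 + 0.21×(128−202) = 202 − 15.54 = 186.46 → 186
rgb(188, 70, 186) = #bc46ba.

#bc46ba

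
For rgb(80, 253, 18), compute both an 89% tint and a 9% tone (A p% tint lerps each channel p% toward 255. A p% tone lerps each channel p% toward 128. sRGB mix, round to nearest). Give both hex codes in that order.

89% tint:
  R: 80 + 155.75 = 235.75 → 236
  G: 253 + 1.78 = 254.78 → 255
  B: 18 + 210.93 = 228.93 → 229
  → #ecffe5
9% tone:
  R: 80 + 0.09×(128−80) = 80 + 4.32 = 84.32 → 84
  G: 253 + 0.09×(128−253) = 253 − 11.25 = 241.75 → 242
  B: 18 + 0.09×(128−18) = 18 + 9.9 = 27.9 → 28
  → #54f21c

#ecffe5, #54f21c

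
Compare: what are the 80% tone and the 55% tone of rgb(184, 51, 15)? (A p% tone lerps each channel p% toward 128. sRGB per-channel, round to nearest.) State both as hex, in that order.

80% tone:
  R: 184 − 44.8 = 139.2 → 139
  G: 51 + 61.6 = 112.6 → 113
  B: 15 + 90.4 = 105.4 → 105
  → #8b7169
55% tone:
  R: 184 + 0.55×(128−184) = 184 − 30.8 = 153.2 → 153
  G: 51 + 0.55×(128−51) = 51 + 42.35 = 93.35 → 93
  B: 15 + 0.55×(128−15) = 15 + 62.15 = 77.15 → 77
  → #995d4d

#8b7169, #995d4d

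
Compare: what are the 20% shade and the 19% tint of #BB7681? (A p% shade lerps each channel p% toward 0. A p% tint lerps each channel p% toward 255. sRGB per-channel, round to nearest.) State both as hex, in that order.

#BB7681 is rgb(187, 118, 129).
20% shade:
  R: 187 − 37.4 = 149.6 → 150
  G: 118 − 23.6 = 94.4 → 94
  B: 129 + 0.2×(0−129) = 129 − 25.8 = 103.2 → 103
  → #965E67
19% tint:
  R: 187 + 12.92 = 199.92 → 200
  G: 118 + 26.03 = 144.03 → 144
  B: 129 + 23.94 = 152.94 → 153
  → #C89099

#965E67, #C89099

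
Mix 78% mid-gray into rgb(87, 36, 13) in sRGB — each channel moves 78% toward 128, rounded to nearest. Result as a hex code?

#776C67

Per channel, c → c + 0.78(128 − c):
  R: 87 + 31.98 = 118.98 → 119
  G: 36 + 71.76 = 107.76 → 108
  B: 13 + 0.78×(128−13) = 13 + 89.7 = 102.7 → 103
rgb(119, 108, 103) = #776C67.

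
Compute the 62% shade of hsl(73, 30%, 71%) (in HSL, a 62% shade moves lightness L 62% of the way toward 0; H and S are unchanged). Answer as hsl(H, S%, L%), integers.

hsl(73, 30%, 27%)

L moves 62% from 71 toward 0: 71 − 44.02 = 26.98 → 27.
H and S are unchanged.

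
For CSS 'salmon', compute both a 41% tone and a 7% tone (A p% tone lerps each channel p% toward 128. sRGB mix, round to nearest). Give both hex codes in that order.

#C88078, #F18073

CSS salmon is rgb(250, 128, 114).
41% tone:
  R: 250 + 0.41×(128−250) = 250 − 50.02 = 199.98 → 200
  G: 128 + 0 = 128 → 128
  B: 114 + 0.41×(128−114) = 114 + 5.74 = 119.74 → 120
  → #C88078
7% tone:
  R: 250 + 0.07×(128−250) = 250 − 8.54 = 241.46 → 241
  G: 128 + 0 = 128 → 128
  B: 114 + 0.07×(128−114) = 114 + 0.98 = 114.98 → 115
  → #F18073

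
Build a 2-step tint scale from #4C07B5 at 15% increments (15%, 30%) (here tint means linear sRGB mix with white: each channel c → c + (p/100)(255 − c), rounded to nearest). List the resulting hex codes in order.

#672CC0, #8251CB

#4C07B5 is rgb(76, 7, 181).
15%: (76 + 26.85 = 102.85→103, 7 + 37.2 = 44.2→44, 181 + 11.1 = 192.1→192) → #672CC0
30%: (76 + 53.7 = 129.7→130, 7 + 74.4 = 81.4→81, 181 + 22.2 = 203.2→203) → #8251CB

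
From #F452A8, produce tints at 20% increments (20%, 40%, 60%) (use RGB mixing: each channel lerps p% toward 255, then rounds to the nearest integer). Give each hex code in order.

#F675B9, #F897CB, #FBBADC

#F452A8 is rgb(244, 82, 168).
20%: (244 + 2.2 = 246.2→246, 82 + 34.6 = 116.6→117, 168 + 17.4 = 185.4→185) → #F675B9
40%: (244 + 4.4 = 248.4→248, 82 + 69.2 = 151.2→151, 168 + 34.8 = 202.8→203) → #F897CB
60%: (244 + 6.6 = 250.6→251, 82 + 103.8 = 185.8→186, 168 + 52.2 = 220.2→220) → #FBBADC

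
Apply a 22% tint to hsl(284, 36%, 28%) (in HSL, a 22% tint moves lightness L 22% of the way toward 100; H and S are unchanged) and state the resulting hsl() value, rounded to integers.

hsl(284, 36%, 44%)

L moves 22% from 28 toward 100: 28 + 15.84 = 43.84 → 44.
H and S are unchanged.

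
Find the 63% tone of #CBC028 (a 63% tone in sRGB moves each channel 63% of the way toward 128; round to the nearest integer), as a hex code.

#9C985F

#CBC028 is rgb(203, 192, 40).
Lerp each channel 63% toward 128:
  R: 203 − 47.25 = 155.75 → 156
  G: 192 + 0.63×(128−192) = 192 − 40.32 = 151.68 → 152
  B: 40 + 0.63×(128−40) = 40 + 55.44 = 95.44 → 95
rgb(156, 152, 95) = #9C985F.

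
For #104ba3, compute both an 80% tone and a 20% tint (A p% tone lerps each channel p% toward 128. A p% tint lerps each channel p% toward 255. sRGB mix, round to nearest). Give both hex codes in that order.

#104ba3 is rgb(16, 75, 163).
80% tone:
  R: 16 + 89.6 = 105.6 → 106
  G: 75 + 0.8×(128−75) = 75 + 42.4 = 117.4 → 117
  B: 163 − 28 = 135 → 135
  → #6a7587
20% tint:
  R: 16 + 0.2×(255−16) = 16 + 47.8 = 63.8 → 64
  G: 75 + 36 = 111 → 111
  B: 163 + 0.2×(255−163) = 163 + 18.4 = 181.4 → 181
  → #406fb5

#6a7587, #406fb5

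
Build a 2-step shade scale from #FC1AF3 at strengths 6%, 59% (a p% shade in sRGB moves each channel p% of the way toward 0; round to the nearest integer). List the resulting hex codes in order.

#FC1AF3 is rgb(252, 26, 243).
6%: (252 − 15.12 = 236.88→237, 26 − 1.56 = 24.44→24, 243 − 14.58 = 228.42→228) → #ED18E4
59%: (252 − 148.68 = 103.32→103, 26 − 15.34 = 10.66→11, 243 − 143.37 = 99.63→100) → #670B64

#ED18E4, #670B64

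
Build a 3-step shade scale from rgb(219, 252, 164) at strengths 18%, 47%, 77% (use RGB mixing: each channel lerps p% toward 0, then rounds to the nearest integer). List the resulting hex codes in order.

18%: (219 − 39.42 = 179.58→180, 252 − 45.36 = 206.64→207, 164 − 29.52 = 134.48→134) → #b4cf86
47%: (219 − 102.93 = 116.07→116, 252 − 118.44 = 133.56→134, 164 − 77.08 = 86.92→87) → #748657
77%: (219 − 168.63 = 50.37→50, 252 − 194.04 = 57.96→58, 164 − 126.28 = 37.72→38) → #323a26

#b4cf86, #748657, #323a26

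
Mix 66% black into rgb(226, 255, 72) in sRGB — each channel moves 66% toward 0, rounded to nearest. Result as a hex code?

#4d5718

Lerp each channel 66% toward 0:
  R: 226 − 149.16 = 76.84 → 77
  G: 255 + 0.66×(0−255) = 255 − 168.3 = 86.7 → 87
  B: 72 + 0.66×(0−72) = 72 − 47.52 = 24.48 → 24
rgb(77, 87, 24) = #4d5718.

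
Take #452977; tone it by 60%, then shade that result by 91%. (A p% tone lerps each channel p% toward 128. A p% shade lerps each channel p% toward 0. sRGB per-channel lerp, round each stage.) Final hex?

#452977 is rgb(69, 41, 119).
Per channel, c → c + 0.6(128 − c):
  R: 69 + 35.4 = 104.4 → 104
  G: 41 + 0.6×(128−41) = 41 + 52.2 = 93.2 → 93
  B: 119 + 0.6×(128−119) = 119 + 5.4 = 124.4 → 124
After the tone: rgb(104, 93, 124) = #685D7C.
Per channel, c → c + 0.91(0 − c):
  R: 104 + 0.91×(0−104) = 104 − 94.64 = 9.36 → 9
  G: 93 + 0.91×(0−93) = 93 − 84.63 = 8.37 → 8
  B: 124 + 0.91×(0−124) = 124 − 112.84 = 11.16 → 11
rgb(9, 8, 11) = #09080B.

#09080B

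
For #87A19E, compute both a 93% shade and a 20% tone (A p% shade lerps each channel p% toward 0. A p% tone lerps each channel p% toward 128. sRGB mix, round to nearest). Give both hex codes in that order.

#87A19E is rgb(135, 161, 158).
93% shade:
  R: 135 + 0.93×(0−135) = 135 − 125.55 = 9.45 → 9
  G: 161 + 0.93×(0−161) = 161 − 149.73 = 11.27 → 11
  B: 158 − 146.94 = 11.06 → 11
  → #090B0B
20% tone:
  R: 135 + 0.2×(128−135) = 135 − 1.4 = 133.6 → 134
  G: 161 + 0.2×(128−161) = 161 − 6.6 = 154.4 → 154
  B: 158 − 6 = 152 → 152
  → #869A98

#090B0B, #869A98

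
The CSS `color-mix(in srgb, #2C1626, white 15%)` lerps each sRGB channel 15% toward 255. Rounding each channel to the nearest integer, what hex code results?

#4C3947

#2C1626 is rgb(44, 22, 38).
A 15% tint moves each channel 15% toward 255:
  R: 44 + 0.15×(255−44) = 44 + 31.65 = 75.65 → 76
  G: 22 + 34.95 = 56.95 → 57
  B: 38 + 0.15×(255−38) = 38 + 32.55 = 70.55 → 71
rgb(76, 57, 71) = #4C3947.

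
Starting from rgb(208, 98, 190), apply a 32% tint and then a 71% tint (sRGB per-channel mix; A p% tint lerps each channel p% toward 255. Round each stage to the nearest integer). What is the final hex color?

#f6e0f2

Per channel, c → c + 0.32(255 − c):
  R: 208 + 0.32×(255−208) = 208 + 15.04 = 223.04 → 223
  G: 98 + 50.24 = 148.24 → 148
  B: 190 + 0.32×(255−190) = 190 + 20.8 = 210.8 → 211
After the tint: rgb(223, 148, 211) = #df94d3.
Lerp each channel 71% toward 255:
  R: 223 + 22.72 = 245.72 → 246
  G: 148 + 75.97 = 223.97 → 224
  B: 211 + 0.71×(255−211) = 211 + 31.24 = 242.24 → 242
rgb(246, 224, 242) = #f6e0f2.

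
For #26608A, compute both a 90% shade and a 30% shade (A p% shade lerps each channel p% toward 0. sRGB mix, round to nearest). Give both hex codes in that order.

#26608A is rgb(38, 96, 138).
90% shade:
  R: 38 − 34.2 = 3.8 → 4
  G: 96 + 0.9×(0−96) = 96 − 86.4 = 9.6 → 10
  B: 138 + 0.9×(0−138) = 138 − 124.2 = 13.8 → 14
  → #040A0E
30% shade:
  R: 38 + 0.3×(0−38) = 38 − 11.4 = 26.6 → 27
  G: 96 + 0.3×(0−96) = 96 − 28.8 = 67.2 → 67
  B: 138 − 41.4 = 96.6 → 97
  → #1B4361

#040A0E, #1B4361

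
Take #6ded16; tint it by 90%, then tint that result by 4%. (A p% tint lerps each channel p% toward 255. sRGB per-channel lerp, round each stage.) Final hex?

#6ded16 is rgb(109, 237, 22).
Per channel, c → c + 0.9(255 − c):
  R: 109 + 0.9×(255−109) = 109 + 131.4 = 240.4 → 240
  G: 237 + 0.9×(255−237) = 237 + 16.2 = 253.2 → 253
  B: 22 + 0.9×(255−22) = 22 + 209.7 = 231.7 → 232
After the tint: rgb(240, 253, 232) = #f0fde8.
Lerp each channel 4% toward 255:
  R: 240 + 0.6 = 240.6 → 241
  G: 253 + 0.04×(255−253) = 253 + 0.08 = 253.08 → 253
  B: 232 + 0.92 = 232.92 → 233
rgb(241, 253, 233) = #f1fde9.

#f1fde9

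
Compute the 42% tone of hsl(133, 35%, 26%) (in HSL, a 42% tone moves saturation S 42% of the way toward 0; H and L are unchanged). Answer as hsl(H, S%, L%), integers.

hsl(133, 20%, 26%)

S moves 42% from 35 toward 0: 35 − 14.7 = 20.3 → 20.
H and L are unchanged.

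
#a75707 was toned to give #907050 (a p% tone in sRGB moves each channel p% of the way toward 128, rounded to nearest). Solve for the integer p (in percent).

60%

#a75707 is rgb(167, 87, 7); #907050 is rgb(144, 112, 80).
On the B channel (widest range): 80 ≈ 7 + (p/100)(128 − 7), so p ≈ 100×(80 − 7)/(128 − 7) = 7300/121 = 60.33.
p = 60 reproduces all three channels after rounding.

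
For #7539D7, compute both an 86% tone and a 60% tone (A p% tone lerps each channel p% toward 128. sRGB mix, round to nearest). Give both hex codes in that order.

#7E768C, #7C64A3

#7539D7 is rgb(117, 57, 215).
86% tone:
  R: 117 + 0.86×(128−117) = 117 + 9.46 = 126.46 → 126
  G: 57 + 0.86×(128−57) = 57 + 61.06 = 118.06 → 118
  B: 215 + 0.86×(128−215) = 215 − 74.82 = 140.18 → 140
  → #7E768C
60% tone:
  R: 117 + 0.6×(128−117) = 117 + 6.6 = 123.6 → 124
  G: 57 + 0.6×(128−57) = 57 + 42.6 = 99.6 → 100
  B: 215 + 0.6×(128−215) = 215 − 52.2 = 162.8 → 163
  → #7C64A3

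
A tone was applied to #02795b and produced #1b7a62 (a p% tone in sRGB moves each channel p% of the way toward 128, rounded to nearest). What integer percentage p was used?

#02795b is rgb(2, 121, 91); #1b7a62 is rgb(27, 122, 98).
On the R channel (widest range): 27 ≈ 2 + (p/100)(128 − 2), so p ≈ 100×(27 − 2)/(128 − 2) = 2500/126 = 19.84.
p = 20 reproduces all three channels after rounding.

20%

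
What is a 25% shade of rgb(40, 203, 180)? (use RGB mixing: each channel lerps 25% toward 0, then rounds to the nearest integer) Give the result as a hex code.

A 25% shade moves each channel 25% toward 0:
  R: 40 + 0.25×(0−40) = 40 − 10 = 30 → 30
  G: 203 + 0.25×(0−203) = 203 − 50.75 = 152.25 → 152
  B: 180 + 0.25×(0−180) = 180 − 45 = 135 → 135
rgb(30, 152, 135) = #1E9887.

#1E9887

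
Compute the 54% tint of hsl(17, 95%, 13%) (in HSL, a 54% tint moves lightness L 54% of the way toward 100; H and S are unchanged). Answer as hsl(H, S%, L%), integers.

L moves 54% from 13 toward 100: 13 + 46.98 = 59.98 → 60.
H and S are unchanged.

hsl(17, 95%, 60%)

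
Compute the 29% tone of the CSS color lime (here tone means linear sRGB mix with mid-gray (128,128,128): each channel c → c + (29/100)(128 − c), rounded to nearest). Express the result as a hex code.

#25DA25

CSS lime is rgb(0, 255, 0).
Per channel, c → c + 0.29(128 − c):
  R: 0 + 37.12 = 37.12 → 37
  G: 255 + 0.29×(128−255) = 255 − 36.83 = 218.17 → 218
  B: 0 + 0.29×(128−0) = 0 + 37.12 = 37.12 → 37
rgb(37, 218, 37) = #25DA25.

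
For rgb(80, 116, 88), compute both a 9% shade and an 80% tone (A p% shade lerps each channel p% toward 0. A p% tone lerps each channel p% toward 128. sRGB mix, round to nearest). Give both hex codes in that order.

9% shade:
  R: 80 + 0.09×(0−80) = 80 − 7.2 = 72.8 → 73
  G: 116 − 10.44 = 105.56 → 106
  B: 88 + 0.09×(0−88) = 88 − 7.92 = 80.08 → 80
  → #496a50
80% tone:
  R: 80 + 38.4 = 118.4 → 118
  G: 116 + 0.8×(128−116) = 116 + 9.6 = 125.6 → 126
  B: 88 + 0.8×(128−88) = 88 + 32 = 120 → 120
  → #767e78

#496a50, #767e78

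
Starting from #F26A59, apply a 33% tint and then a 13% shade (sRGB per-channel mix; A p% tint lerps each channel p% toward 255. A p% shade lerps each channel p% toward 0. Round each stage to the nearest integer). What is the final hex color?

#F26A59 is rgb(242, 106, 89).
A 33% tint moves each channel 33% toward 255:
  R: 242 + 0.33×(255−242) = 242 + 4.29 = 246.29 → 246
  G: 106 + 49.17 = 155.17 → 155
  B: 89 + 54.78 = 143.78 → 144
After the tint: rgb(246, 155, 144) = #F69B90.
A 13% shade moves each channel 13% toward 0:
  R: 246 + 0.13×(0−246) = 246 − 31.98 = 214.02 → 214
  G: 155 + 0.13×(0−155) = 155 − 20.15 = 134.85 → 135
  B: 144 − 18.72 = 125.28 → 125
rgb(214, 135, 125) = #D6877D.

#D6877D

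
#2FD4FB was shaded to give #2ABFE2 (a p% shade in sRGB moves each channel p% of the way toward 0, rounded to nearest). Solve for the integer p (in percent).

#2FD4FB is rgb(47, 212, 251); #2ABFE2 is rgb(42, 191, 226).
On the B channel (widest range): 226 ≈ 251 + (p/100)(0 − 251), so p ≈ 100×(226 − 251)/(0 − 251) = -2500/-251 = 9.96.
p = 10 reproduces all three channels after rounding.

10%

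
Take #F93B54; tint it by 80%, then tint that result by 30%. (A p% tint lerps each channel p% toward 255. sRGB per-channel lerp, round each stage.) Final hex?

#FEE4E7

#F93B54 is rgb(249, 59, 84).
An 80% tint moves each channel 80% toward 255:
  R: 249 + 0.8×(255−249) = 249 + 4.8 = 253.8 → 254
  G: 59 + 156.8 = 215.8 → 216
  B: 84 + 136.8 = 220.8 → 221
After the tint: rgb(254, 216, 221) = #FED8DD.
A 30% tint moves each channel 30% toward 255:
  R: 254 + 0.3×(255−254) = 254 + 0.3 = 254.3 → 254
  G: 216 + 11.7 = 227.7 → 228
  B: 221 + 0.3×(255−221) = 221 + 10.2 = 231.2 → 231
rgb(254, 228, 231) = #FEE4E7.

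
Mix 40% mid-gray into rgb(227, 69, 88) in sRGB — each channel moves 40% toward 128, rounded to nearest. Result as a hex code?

Lerp each channel 40% toward 128:
  R: 227 − 39.6 = 187.4 → 187
  G: 69 + 23.6 = 92.6 → 93
  B: 88 + 0.4×(128−88) = 88 + 16 = 104 → 104
rgb(187, 93, 104) = #BB5D68.

#BB5D68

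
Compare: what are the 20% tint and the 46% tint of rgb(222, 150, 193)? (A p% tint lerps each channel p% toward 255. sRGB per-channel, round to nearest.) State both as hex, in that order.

#e5abcd, #edc6de

20% tint:
  R: 222 + 0.2×(255−222) = 222 + 6.6 = 228.6 → 229
  G: 150 + 0.2×(255−150) = 150 + 21 = 171 → 171
  B: 193 + 0.2×(255−193) = 193 + 12.4 = 205.4 → 205
  → #e5abcd
46% tint:
  R: 222 + 0.46×(255−222) = 222 + 15.18 = 237.18 → 237
  G: 150 + 0.46×(255−150) = 150 + 48.3 = 198.3 → 198
  B: 193 + 0.46×(255−193) = 193 + 28.52 = 221.52 → 222
  → #edc6de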